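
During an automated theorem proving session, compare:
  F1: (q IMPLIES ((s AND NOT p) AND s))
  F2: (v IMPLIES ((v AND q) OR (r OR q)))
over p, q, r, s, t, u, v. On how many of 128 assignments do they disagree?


F1 = (q IMPLIES ((s AND NOT p) AND s))
F2 = (v IMPLIES ((v AND q) OR (r OR q)))
Evaluate both on each of 128 rows (bits = p,q,r,s,t,u,v):
  row 0 [0000000]: F1=1 F2=1 -> 0
  row 1 [0000001]: F1=1 F2=0 (differ) -> 1
  row 2 [0000010]: F1=1 F2=1 -> 0
  row 3 [0000011]: F1=1 F2=0 (differ) -> 1
  row 4 [0000100]: F1=1 F2=1 -> 0
  (every remaining row is evaluated the same way; all 128 results are listed next)
Full result column, 8 rows per line (p,q,r,s fixed per line; t,u,v runs 000..111 left to right):
  rows 0-7 [p,q,r,s=0000]: 01010101  (ones: 4)
  rows 8-15 [p,q,r,s=0001]: 01010101  (ones: 4)
  rows 16-23 [p,q,r,s=0010]: 00000000  (ones: 0)
  rows 24-31 [p,q,r,s=0011]: 00000000  (ones: 0)
  rows 32-39 [p,q,r,s=0100]: 11111111  (ones: 8)
  rows 40-47 [p,q,r,s=0101]: 00000000  (ones: 0)
  rows 48-55 [p,q,r,s=0110]: 11111111  (ones: 8)
  rows 56-63 [p,q,r,s=0111]: 00000000  (ones: 0)
  rows 64-71 [p,q,r,s=1000]: 01010101  (ones: 4)
  rows 72-79 [p,q,r,s=1001]: 01010101  (ones: 4)
  rows 80-87 [p,q,r,s=1010]: 00000000  (ones: 0)
  rows 88-95 [p,q,r,s=1011]: 00000000  (ones: 0)
  rows 96-103 [p,q,r,s=1100]: 11111111  (ones: 8)
  rows 104-111 [p,q,r,s=1101]: 11111111  (ones: 8)
  rows 112-119 [p,q,r,s=1110]: 11111111  (ones: 8)
  rows 120-127 [p,q,r,s=1111]: 11111111  (ones: 8)
Disagreements = 4+4+0+0+8+0+8+0+4+4+0+0+8+8+8+8 = 64

64


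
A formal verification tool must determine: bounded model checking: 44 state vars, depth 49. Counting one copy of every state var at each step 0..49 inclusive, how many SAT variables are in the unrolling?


BMC unrolls to depth k, creating one copy of each state var for steps 0..k.
Step count = 49 + 1 = 50 (steps 0 through 49)
Vars per step = 44
Total = 44 * 50 = 2200

2200


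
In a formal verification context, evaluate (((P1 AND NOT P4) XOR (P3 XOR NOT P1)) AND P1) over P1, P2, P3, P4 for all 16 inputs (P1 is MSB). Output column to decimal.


Formula: (((P1 AND NOT P4) XOR (P3 XOR NOT P1)) AND P1) over P1, P2, P3, P4 (16 rows)
Evaluate each row (bits = P1,P2,P3,P4, MSB first):
  row 0 [0000]: (((0 AND NOT 0) XOR (0 XOR NOT 0)) AND 0) -> 0
  row 1 [0001]: (((0 AND NOT 1) XOR (0 XOR NOT 0)) AND 0) -> 0
  row 2 [0010]: (((0 AND NOT 0) XOR (1 XOR NOT 0)) AND 0) -> 0
  row 3 [0011]: (((0 AND NOT 1) XOR (1 XOR NOT 0)) AND 0) -> 0
  row 4 [0100]: (((0 AND NOT 0) XOR (0 XOR NOT 0)) AND 0) -> 0
  row 5 [0101]: (((0 AND NOT 1) XOR (0 XOR NOT 0)) AND 0) -> 0
  row 6 [0110]: (((0 AND NOT 0) XOR (1 XOR NOT 0)) AND 0) -> 0
  row 7 [0111]: (((0 AND NOT 1) XOR (1 XOR NOT 0)) AND 0) -> 0
  row 8 [1000]: (((1 AND NOT 0) XOR (0 XOR NOT 1)) AND 1) -> 1
  row 9 [1001]: (((1 AND NOT 1) XOR (0 XOR NOT 1)) AND 1) -> 0
  row 10 [1010]: (((1 AND NOT 0) XOR (1 XOR NOT 1)) AND 1) -> 0
  row 11 [1011]: (((1 AND NOT 1) XOR (1 XOR NOT 1)) AND 1) -> 1
  row 12 [1100]: (((1 AND NOT 0) XOR (0 XOR NOT 1)) AND 1) -> 1
  row 13 [1101]: (((1 AND NOT 1) XOR (0 XOR NOT 1)) AND 1) -> 0
  row 14 [1110]: (((1 AND NOT 0) XOR (1 XOR NOT 1)) AND 1) -> 0
  row 15 [1111]: (((1 AND NOT 1) XOR (1 XOR NOT 1)) AND 1) -> 1
Full result column, 4 rows per line (P1,P2 fixed per line; P3,P4 runs 00..11 left to right):
  rows 0-3 [P1,P2=00]: 0000  = hex 0
  rows 4-7 [P1,P2=01]: 0000  = hex 0
  rows 8-11 [P1,P2=10]: 1001  = hex 9
  rows 12-15 [P1,P2=11]: 1001  = hex 9
Output column (row 0 .. row 15) = 0000000010011001
Output column grouped in 4s = 0000 0000 1001 1001 = 0x0099
Convert to decimal digit by digit (value = value*16 + digit):
  0 -> 0
  0*16 + 0 = 0
  0*16 + 9 = 9
  9*16 + 9 = 153
Decimal = 153

153


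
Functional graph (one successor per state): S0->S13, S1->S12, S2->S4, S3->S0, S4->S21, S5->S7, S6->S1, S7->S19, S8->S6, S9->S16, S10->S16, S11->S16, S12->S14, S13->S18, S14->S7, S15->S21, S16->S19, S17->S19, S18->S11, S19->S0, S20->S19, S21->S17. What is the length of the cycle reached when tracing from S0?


Trace from S0 until a state repeats:
  S0 -> S13 -> S18 -> S11 -> S16 -> S19 -> S0
S0 first seen at step 0, revisited at step 6.
Cycle length = 6 - 0 = 6

6


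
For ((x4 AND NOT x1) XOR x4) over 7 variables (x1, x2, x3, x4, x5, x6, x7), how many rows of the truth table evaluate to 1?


Formula: ((x4 AND NOT x1) XOR x4) over 7 vars (128 rows)
Evaluate each row (x1, x2, x3, x4, x5, x6, x7 as bits, MSB first):
  row 0 [0000000]: ((0 AND NOT 0) XOR 0) -> 0
  row 1 [0000001]: ((0 AND NOT 0) XOR 0) -> 0
  row 2 [0000010]: ((0 AND NOT 0) XOR 0) -> 0
  row 3 [0000011]: ((0 AND NOT 0) XOR 0) -> 0
  row 4 [0000100]: ((0 AND NOT 0) XOR 0) -> 0
  (every remaining row is evaluated the same way; all 128 results are listed next)
Full result column, 8 rows per line (x1,x2,x3,x4 fixed per line; x5,x6,x7 runs 000..111 left to right):
  rows 0-7 [x1,x2,x3,x4=0000]: 00000000  (ones: 0)
  rows 8-15 [x1,x2,x3,x4=0001]: 00000000  (ones: 0)
  rows 16-23 [x1,x2,x3,x4=0010]: 00000000  (ones: 0)
  rows 24-31 [x1,x2,x3,x4=0011]: 00000000  (ones: 0)
  rows 32-39 [x1,x2,x3,x4=0100]: 00000000  (ones: 0)
  rows 40-47 [x1,x2,x3,x4=0101]: 00000000  (ones: 0)
  rows 48-55 [x1,x2,x3,x4=0110]: 00000000  (ones: 0)
  rows 56-63 [x1,x2,x3,x4=0111]: 00000000  (ones: 0)
  rows 64-71 [x1,x2,x3,x4=1000]: 00000000  (ones: 0)
  rows 72-79 [x1,x2,x3,x4=1001]: 11111111  (ones: 8)
  rows 80-87 [x1,x2,x3,x4=1010]: 00000000  (ones: 0)
  rows 88-95 [x1,x2,x3,x4=1011]: 11111111  (ones: 8)
  rows 96-103 [x1,x2,x3,x4=1100]: 00000000  (ones: 0)
  rows 104-111 [x1,x2,x3,x4=1101]: 11111111  (ones: 8)
  rows 112-119 [x1,x2,x3,x4=1110]: 00000000  (ones: 0)
  rows 120-127 [x1,x2,x3,x4=1111]: 11111111  (ones: 8)
Count of 1-rows = 0+0+0+0+0+0+0+0+0+8+0+8+0+8+0+8 = 32

32


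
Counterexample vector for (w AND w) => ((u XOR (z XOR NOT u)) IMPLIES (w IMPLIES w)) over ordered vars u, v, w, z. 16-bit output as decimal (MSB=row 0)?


F1 = (w AND w)
F2 = ((u XOR (z XOR NOT u)) IMPLIES (w IMPLIES w))
Counterexample to F1=>F2 is where F1=1 and F2=0.
Evaluate each row (bits = u,v,w,z, MSB first):
  row 0 [0000]: F1=0 F2=1 -> F1&~F2 -> 0
  row 1 [0001]: F1=0 F2=1 -> F1&~F2 -> 0
  row 2 [0010]: F1=1 F2=1 -> F1&~F2 -> 0
  row 3 [0011]: F1=1 F2=1 -> F1&~F2 -> 0
  row 4 [0100]: F1=0 F2=1 -> F1&~F2 -> 0
  row 5 [0101]: F1=0 F2=1 -> F1&~F2 -> 0
  row 6 [0110]: F1=1 F2=1 -> F1&~F2 -> 0
  row 7 [0111]: F1=1 F2=1 -> F1&~F2 -> 0
  row 8 [1000]: F1=0 F2=1 -> F1&~F2 -> 0
  row 9 [1001]: F1=0 F2=1 -> F1&~F2 -> 0
  row 10 [1010]: F1=1 F2=1 -> F1&~F2 -> 0
  row 11 [1011]: F1=1 F2=1 -> F1&~F2 -> 0
  row 12 [1100]: F1=0 F2=1 -> F1&~F2 -> 0
  row 13 [1101]: F1=0 F2=1 -> F1&~F2 -> 0
  row 14 [1110]: F1=1 F2=1 -> F1&~F2 -> 0
  row 15 [1111]: F1=1 F2=1 -> F1&~F2 -> 0
Full result column, 4 rows per line (u,v fixed per line; w,z runs 00..11 left to right):
  rows 0-3 [u,v=00]: 0000  = hex 0
  rows 4-7 [u,v=01]: 0000  = hex 0
  rows 8-11 [u,v=10]: 0000  = hex 0
  rows 12-15 [u,v=11]: 0000  = hex 0
Counterexample vector (row 0 .. row 15) = 0000000000000000
Output column grouped in 4s = 0000 0000 0000 0000 = 0x0000
Convert to decimal digit by digit (value = value*16 + digit):
  0 -> 0
  0*16 + 0 = 0
  0*16 + 0 = 0
  0*16 + 0 = 0
Decimal = 0

0


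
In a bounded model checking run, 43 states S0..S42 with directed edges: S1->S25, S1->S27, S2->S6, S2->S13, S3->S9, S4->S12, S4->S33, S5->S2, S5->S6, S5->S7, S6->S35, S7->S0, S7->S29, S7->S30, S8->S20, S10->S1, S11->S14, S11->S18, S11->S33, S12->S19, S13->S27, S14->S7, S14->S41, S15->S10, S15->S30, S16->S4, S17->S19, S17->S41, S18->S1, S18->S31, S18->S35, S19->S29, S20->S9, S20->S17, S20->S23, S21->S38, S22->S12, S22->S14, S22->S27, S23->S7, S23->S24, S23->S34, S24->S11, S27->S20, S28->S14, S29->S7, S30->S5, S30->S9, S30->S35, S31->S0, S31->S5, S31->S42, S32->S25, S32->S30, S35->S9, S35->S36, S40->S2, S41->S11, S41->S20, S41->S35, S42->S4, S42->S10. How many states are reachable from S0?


BFS from S0:
  layer 0: {S0}
Reachable set: {S0}
Count = 1

1


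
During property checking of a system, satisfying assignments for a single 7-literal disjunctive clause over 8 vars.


Step 1: Total=2^8=256
Step 2: Unsat when all 7 false: 2^1=2
Step 3: Sat=256-2=254

254


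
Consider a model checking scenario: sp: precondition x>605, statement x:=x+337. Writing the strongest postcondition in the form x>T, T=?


Formula: sp(P, x:=E) = exists old_x. (x = E[old_x/x]) AND P[old_x/x] (old_x is the value of x before the assignment; eliminate old_x by solving x = E[old_x/x] for old_x)
Step 1: Precondition P: x>605, i.e. old_x > 605
Step 2: Assignment gives x = old_x + 337, so old_x = x - 337
Step 3: Substitute into P: x - 337 > 605
Step 4: Simplify: x > 605+337 = 942

942


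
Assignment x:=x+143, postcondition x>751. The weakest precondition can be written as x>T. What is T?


Formula: wp(x:=E, P) = P[E/x] (substitute E for x in postcondition)
Step 1: Postcondition: x>751
Step 2: Substitute x+143 for x: x+143>751
Step 3: Solve for x: x > 751-143 = 608

608


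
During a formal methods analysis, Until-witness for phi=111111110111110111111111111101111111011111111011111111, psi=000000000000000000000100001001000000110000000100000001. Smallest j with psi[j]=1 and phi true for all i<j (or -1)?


(phi U psi) at 0: need smallest j with psi[j]=1 and phi[i]=1 for all i in [0,j).
Scan from step 0:
  step 0: phi=1, psi=0 -> continue
  step 1: phi=1, psi=0 -> continue
  step 2: phi=1, psi=0 -> continue
  step 3: phi=1, psi=0 -> continue
  step 8: phi=0 -> phi-prefix broken from here
  step 21: psi=1 but phi already failed -> not a witness
  step 26: psi=1 but phi already failed -> not a witness
  step 29: psi=1 but phi already failed -> not a witness
  step 36: psi=1 but phi already failed -> not a witness
  step 37: psi=1 but phi already failed -> not a witness
  step 45: psi=1 but phi already failed -> not a witness
  step 53: psi=1 but phi already failed -> not a witness
  end of trace: no witness -> -1
Witness step = -1

-1


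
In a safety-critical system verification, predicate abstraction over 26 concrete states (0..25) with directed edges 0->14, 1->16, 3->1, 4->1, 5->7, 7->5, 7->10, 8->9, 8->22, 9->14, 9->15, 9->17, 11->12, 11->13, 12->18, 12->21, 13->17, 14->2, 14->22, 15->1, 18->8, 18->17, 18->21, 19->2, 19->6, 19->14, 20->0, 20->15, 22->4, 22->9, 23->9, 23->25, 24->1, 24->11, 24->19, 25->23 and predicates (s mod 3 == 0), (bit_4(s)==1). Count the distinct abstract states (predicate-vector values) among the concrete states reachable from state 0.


BFS from 0:
Concrete reachable: {0, 1, 2, 4, 9, 14, 15, 16, 17, 22}
Abstract via predicates (s mod 3 == 0), (bit_4(s)==1):
  (0,0) <- {1, 2, 4, 14}
  (0,1) <- {16, 17, 22}
  (1,0) <- {0, 9, 15}
Distinct abstract states = 3

3


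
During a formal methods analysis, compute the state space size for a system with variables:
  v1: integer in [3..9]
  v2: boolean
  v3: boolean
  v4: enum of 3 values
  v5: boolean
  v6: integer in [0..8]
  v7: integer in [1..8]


State space = product of domain sizes of all variables.
Domain sizes:
  v1 (integer in [3..9]): 7
  v2 (boolean): 2
  v3 (boolean): 2
  v4 (enum of 3 values): 3
  v5 (boolean): 2
  v6 (integer in [0..8]): 9
  v7 (integer in [1..8]): 8
Product = 7 * 2 * 2 * 3 * 2 * 9 * 8 = 12096

12096


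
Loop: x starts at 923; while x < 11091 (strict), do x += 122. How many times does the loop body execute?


Step 1: x goes from 923 toward 11091 by 122; the body runs while x<11091, so iterations = ceil((bound-start)/step)
Step 2: Distance=10168
Step 3: ceil(10168/122)=84

84


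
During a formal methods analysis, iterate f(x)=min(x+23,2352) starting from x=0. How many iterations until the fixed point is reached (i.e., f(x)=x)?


Step 1: x=0, cap=2352, increment=23
Step 2: x grows by 23 each step until capped at 2352; fixed point is x=2352
Step 3: iterations = ceil(2352/23) = 103

103


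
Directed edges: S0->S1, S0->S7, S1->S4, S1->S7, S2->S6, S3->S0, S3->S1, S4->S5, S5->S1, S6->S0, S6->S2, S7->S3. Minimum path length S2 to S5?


BFS layer-by-layer from S2:
  dist 0: {S2}
  dist 1: {S6}
  dist 2: {S0}
  dist 3: {S1, S7}
  dist 4: {S3, S4}
  dist 5: {S5}
  -> S5 reached at distance 5
Shortest path length = 5

5


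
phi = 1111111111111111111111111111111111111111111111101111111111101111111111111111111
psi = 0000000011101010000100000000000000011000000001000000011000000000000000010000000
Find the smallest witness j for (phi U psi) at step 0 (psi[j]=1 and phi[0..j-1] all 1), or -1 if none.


(phi U psi) at 0: need smallest j with psi[j]=1 and phi[i]=1 for all i in [0,j).
Scan from step 0:
  step 0: phi=1, psi=0 -> continue
  step 1: phi=1, psi=0 -> continue
  step 2: phi=1, psi=0 -> continue
  step 3: phi=1, psi=0 -> continue
  step 8: psi=1 and phi held for [0,8) -> witness found
Witness step = 8

8


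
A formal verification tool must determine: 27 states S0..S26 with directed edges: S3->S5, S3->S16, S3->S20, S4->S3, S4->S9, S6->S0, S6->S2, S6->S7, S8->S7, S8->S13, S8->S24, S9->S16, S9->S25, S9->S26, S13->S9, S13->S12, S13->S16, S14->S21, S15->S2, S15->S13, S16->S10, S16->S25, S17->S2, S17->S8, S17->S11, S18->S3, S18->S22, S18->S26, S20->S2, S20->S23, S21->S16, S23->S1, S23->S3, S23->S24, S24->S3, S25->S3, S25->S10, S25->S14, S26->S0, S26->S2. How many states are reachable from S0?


BFS from S0:
  layer 0: {S0}
Reachable set: {S0}
Count = 1

1


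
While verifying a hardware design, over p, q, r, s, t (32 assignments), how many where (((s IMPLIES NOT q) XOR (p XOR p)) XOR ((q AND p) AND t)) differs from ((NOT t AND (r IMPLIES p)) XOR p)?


F1 = (((s IMPLIES NOT q) XOR (p XOR p)) XOR ((q AND p) AND t))
F2 = ((NOT t AND (r IMPLIES p)) XOR p)
Evaluate both on each of 32 rows (bits = p,q,r,s,t):
  row 0 [00000]: F1=1 F2=1 -> 0
  row 1 [00001]: F1=1 F2=0 (differ) -> 1
  row 2 [00010]: F1=1 F2=1 -> 0
  row 3 [00011]: F1=1 F2=0 (differ) -> 1
  row 4 [00100]: F1=1 F2=0 (differ) -> 1
  row 5 [00101]: F1=1 F2=0 (differ) -> 1
  row 6 [00110]: F1=1 F2=0 (differ) -> 1
  row 7 [00111]: F1=1 F2=0 (differ) -> 1
  row 8 [01000]: F1=1 F2=1 -> 0
  row 9 [01001]: F1=1 F2=0 (differ) -> 1
  row 10 [01010]: F1=0 F2=1 (differ) -> 1
  row 11 [01011]: F1=0 F2=0 -> 0
  row 12 [01100]: F1=1 F2=0 (differ) -> 1
  row 13 [01101]: F1=1 F2=0 (differ) -> 1
  row 14 [01110]: F1=0 F2=0 -> 0
  row 15 [01111]: F1=0 F2=0 -> 0
  row 16 [10000]: F1=1 F2=0 (differ) -> 1
  row 17 [10001]: F1=1 F2=1 -> 0
  row 18 [10010]: F1=1 F2=0 (differ) -> 1
  row 19 [10011]: F1=1 F2=1 -> 0
  row 20 [10100]: F1=1 F2=0 (differ) -> 1
  row 21 [10101]: F1=1 F2=1 -> 0
  row 22 [10110]: F1=1 F2=0 (differ) -> 1
  row 23 [10111]: F1=1 F2=1 -> 0
  row 24 [11000]: F1=1 F2=0 (differ) -> 1
  row 25 [11001]: F1=0 F2=1 (differ) -> 1
  row 26 [11010]: F1=0 F2=0 -> 0
  row 27 [11011]: F1=1 F2=1 -> 0
  row 28 [11100]: F1=1 F2=0 (differ) -> 1
  row 29 [11101]: F1=0 F2=1 (differ) -> 1
  row 30 [11110]: F1=0 F2=0 -> 0
  row 31 [11111]: F1=1 F2=1 -> 0
Full result column, 8 rows per line (p,q fixed per line; r,s,t runs 000..111 left to right):
  rows 0-7 [p,q=00]: 01011111  (ones: 6)
  rows 8-15 [p,q=01]: 01101100  (ones: 4)
  rows 16-23 [p,q=10]: 10101010  (ones: 4)
  rows 24-31 [p,q=11]: 11001100  (ones: 4)
Disagreements = 6+4+4+4 = 18

18


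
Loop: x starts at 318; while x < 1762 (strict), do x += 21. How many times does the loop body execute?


Step 1: x goes from 318 toward 1762 by 21; the body runs while x<1762, so iterations = ceil((bound-start)/step)
Step 2: Distance=1444
Step 3: ceil(1444/21)=69

69


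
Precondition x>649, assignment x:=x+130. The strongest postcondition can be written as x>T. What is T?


Formula: sp(P, x:=E) = exists old_x. (x = E[old_x/x]) AND P[old_x/x] (old_x is the value of x before the assignment; eliminate old_x by solving x = E[old_x/x] for old_x)
Step 1: Precondition P: x>649, i.e. old_x > 649
Step 2: Assignment gives x = old_x + 130, so old_x = x - 130
Step 3: Substitute into P: x - 130 > 649
Step 4: Simplify: x > 649+130 = 779

779


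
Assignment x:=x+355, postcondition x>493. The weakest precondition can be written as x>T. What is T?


Formula: wp(x:=E, P) = P[E/x] (substitute E for x in postcondition)
Step 1: Postcondition: x>493
Step 2: Substitute x+355 for x: x+355>493
Step 3: Solve for x: x > 493-355 = 138

138


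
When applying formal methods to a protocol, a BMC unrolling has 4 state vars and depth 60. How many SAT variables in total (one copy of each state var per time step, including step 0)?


BMC unrolls to depth k, creating one copy of each state var for steps 0..k.
Step count = 60 + 1 = 61 (steps 0 through 60)
Vars per step = 4
Total = 4 * 61 = 244

244


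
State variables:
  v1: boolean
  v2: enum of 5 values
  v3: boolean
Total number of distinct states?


State space = product of domain sizes of all variables.
Domain sizes:
  v1 (boolean): 2
  v2 (enum of 5 values): 5
  v3 (boolean): 2
Product = 2 * 5 * 2 = 20

20


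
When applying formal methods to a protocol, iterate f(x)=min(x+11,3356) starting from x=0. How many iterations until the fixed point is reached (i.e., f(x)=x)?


Step 1: x=0, cap=3356, increment=11
Step 2: x grows by 11 each step until capped at 3356; fixed point is x=3356
Step 3: iterations = ceil(3356/11) = 306

306


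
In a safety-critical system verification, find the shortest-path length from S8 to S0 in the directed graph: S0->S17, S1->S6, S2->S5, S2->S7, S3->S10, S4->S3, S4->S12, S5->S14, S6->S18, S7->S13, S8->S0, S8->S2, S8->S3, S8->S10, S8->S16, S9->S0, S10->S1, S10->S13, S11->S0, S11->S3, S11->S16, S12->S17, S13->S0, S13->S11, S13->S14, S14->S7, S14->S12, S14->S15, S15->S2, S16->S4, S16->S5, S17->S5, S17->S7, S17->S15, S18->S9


BFS layer-by-layer from S8:
  dist 0: {S8}
  dist 1: {S0, S2, S3, S10, S16}
  -> S0 reached at distance 1
Shortest path length = 1

1


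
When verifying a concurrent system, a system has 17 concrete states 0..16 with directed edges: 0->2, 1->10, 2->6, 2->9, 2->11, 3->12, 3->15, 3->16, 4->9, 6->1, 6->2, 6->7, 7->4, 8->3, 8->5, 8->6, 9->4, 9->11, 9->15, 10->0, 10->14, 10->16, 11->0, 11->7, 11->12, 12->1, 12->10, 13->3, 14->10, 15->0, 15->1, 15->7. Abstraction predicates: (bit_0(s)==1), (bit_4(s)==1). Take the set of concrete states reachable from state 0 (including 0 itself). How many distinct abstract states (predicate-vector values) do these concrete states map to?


BFS from 0:
Concrete reachable: {0, 1, 2, 4, 6, 7, 9, 10, 11, 12, 14, 15, 16}
Abstract via predicates (bit_0(s)==1), (bit_4(s)==1):
  (0,0) <- {0, 2, 4, 6, 10, 12, 14}
  (0,1) <- {16}
  (1,0) <- {1, 7, 9, 11, 15}
Distinct abstract states = 3

3


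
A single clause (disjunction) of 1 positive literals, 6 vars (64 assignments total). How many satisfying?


Step 1: Total=2^6=64
Step 2: Unsat when all 1 false: 2^5=32
Step 3: Sat=64-32=32

32


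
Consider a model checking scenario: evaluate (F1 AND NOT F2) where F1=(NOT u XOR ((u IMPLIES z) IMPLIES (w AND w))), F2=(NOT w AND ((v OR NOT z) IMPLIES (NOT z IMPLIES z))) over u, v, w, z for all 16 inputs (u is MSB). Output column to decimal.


F1 = (NOT u XOR ((u IMPLIES z) IMPLIES (w AND w)))
F2 = (NOT w AND ((v OR NOT z) IMPLIES (NOT z IMPLIES z)))
Counterexample to F1=>F2 is where F1=1 and F2=0.
Evaluate each row (bits = u,v,w,z, MSB first):
  row 0 [0000]: F1=1 F2=0 -> F1&~F2 -> 1
  row 1 [0001]: F1=1 F2=1 -> F1&~F2 -> 0
  row 2 [0010]: F1=0 F2=0 -> F1&~F2 -> 0
  row 3 [0011]: F1=0 F2=0 -> F1&~F2 -> 0
  row 4 [0100]: F1=1 F2=0 -> F1&~F2 -> 1
  row 5 [0101]: F1=1 F2=1 -> F1&~F2 -> 0
  row 6 [0110]: F1=0 F2=0 -> F1&~F2 -> 0
  row 7 [0111]: F1=0 F2=0 -> F1&~F2 -> 0
  row 8 [1000]: F1=1 F2=0 -> F1&~F2 -> 1
  row 9 [1001]: F1=0 F2=1 -> F1&~F2 -> 0
  row 10 [1010]: F1=1 F2=0 -> F1&~F2 -> 1
  row 11 [1011]: F1=1 F2=0 -> F1&~F2 -> 1
  row 12 [1100]: F1=1 F2=0 -> F1&~F2 -> 1
  row 13 [1101]: F1=0 F2=1 -> F1&~F2 -> 0
  row 14 [1110]: F1=1 F2=0 -> F1&~F2 -> 1
  row 15 [1111]: F1=1 F2=0 -> F1&~F2 -> 1
Full result column, 4 rows per line (u,v fixed per line; w,z runs 00..11 left to right):
  rows 0-3 [u,v=00]: 1000  = hex 8
  rows 4-7 [u,v=01]: 1000  = hex 8
  rows 8-11 [u,v=10]: 1011  = hex B
  rows 12-15 [u,v=11]: 1011  = hex B
Counterexample vector (row 0 .. row 15) = 1000100010111011
Output column grouped in 4s = 1000 1000 1011 1011 = 0x88BB
Convert to decimal digit by digit (value = value*16 + digit):
  8 -> 8
  8*16 + 8 = 136
  136*16 + 11 (B) = 2187
  2187*16 + 11 (B) = 35003
Decimal = 35003

35003


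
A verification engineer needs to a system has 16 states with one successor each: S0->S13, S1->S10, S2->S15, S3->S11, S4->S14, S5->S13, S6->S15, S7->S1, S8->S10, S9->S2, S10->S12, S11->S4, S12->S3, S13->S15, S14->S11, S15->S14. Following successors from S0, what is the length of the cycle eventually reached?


Trace from S0 until a state repeats:
  S0 -> S13 -> S15 -> S14 -> S11 -> S4 -> S14
S14 first seen at step 3, revisited at step 6.
Cycle length = 6 - 3 = 3

3


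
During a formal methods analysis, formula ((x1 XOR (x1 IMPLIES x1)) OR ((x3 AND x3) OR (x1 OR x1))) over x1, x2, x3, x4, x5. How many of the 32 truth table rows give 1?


Formula: ((x1 XOR (x1 IMPLIES x1)) OR ((x3 AND x3) OR (x1 OR x1))) over 5 vars (32 rows)
Evaluate each row (x1, x2, x3, x4, x5 as bits, MSB first):
  row 0 [00000]: ((0 XOR (0 IMPLIES 0)) OR ((0 AND 0) OR (0 OR 0))) -> 1
  row 1 [00001]: ((0 XOR (0 IMPLIES 0)) OR ((0 AND 0) OR (0 OR 0))) -> 1
  row 2 [00010]: ((0 XOR (0 IMPLIES 0)) OR ((0 AND 0) OR (0 OR 0))) -> 1
  row 3 [00011]: ((0 XOR (0 IMPLIES 0)) OR ((0 AND 0) OR (0 OR 0))) -> 1
  row 4 [00100]: ((0 XOR (0 IMPLIES 0)) OR ((1 AND 1) OR (0 OR 0))) -> 1
  row 5 [00101]: ((0 XOR (0 IMPLIES 0)) OR ((1 AND 1) OR (0 OR 0))) -> 1
  row 6 [00110]: ((0 XOR (0 IMPLIES 0)) OR ((1 AND 1) OR (0 OR 0))) -> 1
  row 7 [00111]: ((0 XOR (0 IMPLIES 0)) OR ((1 AND 1) OR (0 OR 0))) -> 1
  row 8 [01000]: ((0 XOR (0 IMPLIES 0)) OR ((0 AND 0) OR (0 OR 0))) -> 1
  row 9 [01001]: ((0 XOR (0 IMPLIES 0)) OR ((0 AND 0) OR (0 OR 0))) -> 1
  row 10 [01010]: ((0 XOR (0 IMPLIES 0)) OR ((0 AND 0) OR (0 OR 0))) -> 1
  row 11 [01011]: ((0 XOR (0 IMPLIES 0)) OR ((0 AND 0) OR (0 OR 0))) -> 1
  row 12 [01100]: ((0 XOR (0 IMPLIES 0)) OR ((1 AND 1) OR (0 OR 0))) -> 1
  row 13 [01101]: ((0 XOR (0 IMPLIES 0)) OR ((1 AND 1) OR (0 OR 0))) -> 1
  row 14 [01110]: ((0 XOR (0 IMPLIES 0)) OR ((1 AND 1) OR (0 OR 0))) -> 1
  row 15 [01111]: ((0 XOR (0 IMPLIES 0)) OR ((1 AND 1) OR (0 OR 0))) -> 1
  row 16 [10000]: ((1 XOR (1 IMPLIES 1)) OR ((0 AND 0) OR (1 OR 1))) -> 1
  row 17 [10001]: ((1 XOR (1 IMPLIES 1)) OR ((0 AND 0) OR (1 OR 1))) -> 1
  row 18 [10010]: ((1 XOR (1 IMPLIES 1)) OR ((0 AND 0) OR (1 OR 1))) -> 1
  row 19 [10011]: ((1 XOR (1 IMPLIES 1)) OR ((0 AND 0) OR (1 OR 1))) -> 1
  row 20 [10100]: ((1 XOR (1 IMPLIES 1)) OR ((1 AND 1) OR (1 OR 1))) -> 1
  row 21 [10101]: ((1 XOR (1 IMPLIES 1)) OR ((1 AND 1) OR (1 OR 1))) -> 1
  row 22 [10110]: ((1 XOR (1 IMPLIES 1)) OR ((1 AND 1) OR (1 OR 1))) -> 1
  row 23 [10111]: ((1 XOR (1 IMPLIES 1)) OR ((1 AND 1) OR (1 OR 1))) -> 1
  row 24 [11000]: ((1 XOR (1 IMPLIES 1)) OR ((0 AND 0) OR (1 OR 1))) -> 1
  row 25 [11001]: ((1 XOR (1 IMPLIES 1)) OR ((0 AND 0) OR (1 OR 1))) -> 1
  row 26 [11010]: ((1 XOR (1 IMPLIES 1)) OR ((0 AND 0) OR (1 OR 1))) -> 1
  row 27 [11011]: ((1 XOR (1 IMPLIES 1)) OR ((0 AND 0) OR (1 OR 1))) -> 1
  row 28 [11100]: ((1 XOR (1 IMPLIES 1)) OR ((1 AND 1) OR (1 OR 1))) -> 1
  row 29 [11101]: ((1 XOR (1 IMPLIES 1)) OR ((1 AND 1) OR (1 OR 1))) -> 1
  row 30 [11110]: ((1 XOR (1 IMPLIES 1)) OR ((1 AND 1) OR (1 OR 1))) -> 1
  row 31 [11111]: ((1 XOR (1 IMPLIES 1)) OR ((1 AND 1) OR (1 OR 1))) -> 1
Full result column, 8 rows per line (x1,x2 fixed per line; x3,x4,x5 runs 000..111 left to right):
  rows 0-7 [x1,x2=00]: 11111111  (ones: 8)
  rows 8-15 [x1,x2=01]: 11111111  (ones: 8)
  rows 16-23 [x1,x2=10]: 11111111  (ones: 8)
  rows 24-31 [x1,x2=11]: 11111111  (ones: 8)
Count of 1-rows = 8+8+8+8 = 32

32


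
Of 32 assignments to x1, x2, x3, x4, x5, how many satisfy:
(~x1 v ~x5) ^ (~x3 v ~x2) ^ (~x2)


CNF with 3 clauses over 5 vars (32 assignments).
An assignment satisfies CNF iff every clause has >=1 true literal.
Check each row (bits = x1,x2,x3,x4,x5; clause T/F shown):
  row 0 [00000]: clauses=TTT -> 1
  row 1 [00001]: clauses=TTT -> 1
  row 2 [00010]: clauses=TTT -> 1
  row 3 [00011]: clauses=TTT -> 1
  row 4 [00100]: clauses=TTT -> 1
  row 5 [00101]: clauses=TTT -> 1
  row 6 [00110]: clauses=TTT -> 1
  row 7 [00111]: clauses=TTT -> 1
  row 8 [01000]: clauses=TTF -> 0
  row 9 [01001]: clauses=TTF -> 0
  row 10 [01010]: clauses=TTF -> 0
  row 11 [01011]: clauses=TTF -> 0
  row 12 [01100]: clauses=TFF -> 0
  row 13 [01101]: clauses=TFF -> 0
  row 14 [01110]: clauses=TFF -> 0
  row 15 [01111]: clauses=TFF -> 0
  row 16 [10000]: clauses=TTT -> 1
  row 17 [10001]: clauses=FTT -> 0
  row 18 [10010]: clauses=TTT -> 1
  row 19 [10011]: clauses=FTT -> 0
  row 20 [10100]: clauses=TTT -> 1
  row 21 [10101]: clauses=FTT -> 0
  row 22 [10110]: clauses=TTT -> 1
  row 23 [10111]: clauses=FTT -> 0
  row 24 [11000]: clauses=TTF -> 0
  row 25 [11001]: clauses=FTF -> 0
  row 26 [11010]: clauses=TTF -> 0
  row 27 [11011]: clauses=FTF -> 0
  row 28 [11100]: clauses=TFF -> 0
  row 29 [11101]: clauses=FFF -> 0
  row 30 [11110]: clauses=TFF -> 0
  row 31 [11111]: clauses=FFF -> 0
Full result column, 8 rows per line (x1,x2 fixed per line; x3,x4,x5 runs 000..111 left to right):
  rows 0-7 [x1,x2=00]: 11111111  (ones: 8)
  rows 8-15 [x1,x2=01]: 00000000  (ones: 0)
  rows 16-23 [x1,x2=10]: 10101010  (ones: 4)
  rows 24-31 [x1,x2=11]: 00000000  (ones: 0)
Satisfying assignments = 8+0+4+0 = 12

12


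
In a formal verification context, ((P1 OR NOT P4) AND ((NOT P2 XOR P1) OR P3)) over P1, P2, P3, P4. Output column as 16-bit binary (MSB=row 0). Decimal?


Formula: ((P1 OR NOT P4) AND ((NOT P2 XOR P1) OR P3)) over P1, P2, P3, P4 (16 rows)
Evaluate each row (bits = P1,P2,P3,P4, MSB first):
  row 0 [0000]: ((0 OR NOT 0) AND ((NOT 0 XOR 0) OR 0)) -> 1
  row 1 [0001]: ((0 OR NOT 1) AND ((NOT 0 XOR 0) OR 0)) -> 0
  row 2 [0010]: ((0 OR NOT 0) AND ((NOT 0 XOR 0) OR 1)) -> 1
  row 3 [0011]: ((0 OR NOT 1) AND ((NOT 0 XOR 0) OR 1)) -> 0
  row 4 [0100]: ((0 OR NOT 0) AND ((NOT 1 XOR 0) OR 0)) -> 0
  row 5 [0101]: ((0 OR NOT 1) AND ((NOT 1 XOR 0) OR 0)) -> 0
  row 6 [0110]: ((0 OR NOT 0) AND ((NOT 1 XOR 0) OR 1)) -> 1
  row 7 [0111]: ((0 OR NOT 1) AND ((NOT 1 XOR 0) OR 1)) -> 0
  row 8 [1000]: ((1 OR NOT 0) AND ((NOT 0 XOR 1) OR 0)) -> 0
  row 9 [1001]: ((1 OR NOT 1) AND ((NOT 0 XOR 1) OR 0)) -> 0
  row 10 [1010]: ((1 OR NOT 0) AND ((NOT 0 XOR 1) OR 1)) -> 1
  row 11 [1011]: ((1 OR NOT 1) AND ((NOT 0 XOR 1) OR 1)) -> 1
  row 12 [1100]: ((1 OR NOT 0) AND ((NOT 1 XOR 1) OR 0)) -> 1
  row 13 [1101]: ((1 OR NOT 1) AND ((NOT 1 XOR 1) OR 0)) -> 1
  row 14 [1110]: ((1 OR NOT 0) AND ((NOT 1 XOR 1) OR 1)) -> 1
  row 15 [1111]: ((1 OR NOT 1) AND ((NOT 1 XOR 1) OR 1)) -> 1
Full result column, 4 rows per line (P1,P2 fixed per line; P3,P4 runs 00..11 left to right):
  rows 0-3 [P1,P2=00]: 1010  = hex A
  rows 4-7 [P1,P2=01]: 0010  = hex 2
  rows 8-11 [P1,P2=10]: 0011  = hex 3
  rows 12-15 [P1,P2=11]: 1111  = hex F
Output column (row 0 .. row 15) = 1010001000111111
Output column grouped in 4s = 1010 0010 0011 1111 = 0xA23F
Convert to decimal digit by digit (value = value*16 + digit):
  A -> 10
  10*16 + 2 = 162
  162*16 + 3 = 2595
  2595*16 + 15 (F) = 41535
Decimal = 41535

41535


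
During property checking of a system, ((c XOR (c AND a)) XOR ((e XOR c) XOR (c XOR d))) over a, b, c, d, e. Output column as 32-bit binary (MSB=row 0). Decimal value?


Formula: ((c XOR (c AND a)) XOR ((e XOR c) XOR (c XOR d))) over a, b, c, d, e (32 rows)
Evaluate each row (bits = a,b,c,d,e, MSB first):
  row 0 [00000]: ((0 XOR (0 AND 0)) XOR ((0 XOR 0) XOR (0 XOR 0))) -> 0
  row 1 [00001]: ((0 XOR (0 AND 0)) XOR ((1 XOR 0) XOR (0 XOR 0))) -> 1
  row 2 [00010]: ((0 XOR (0 AND 0)) XOR ((0 XOR 0) XOR (0 XOR 1))) -> 1
  row 3 [00011]: ((0 XOR (0 AND 0)) XOR ((1 XOR 0) XOR (0 XOR 1))) -> 0
  row 4 [00100]: ((1 XOR (1 AND 0)) XOR ((0 XOR 1) XOR (1 XOR 0))) -> 1
  row 5 [00101]: ((1 XOR (1 AND 0)) XOR ((1 XOR 1) XOR (1 XOR 0))) -> 0
  row 6 [00110]: ((1 XOR (1 AND 0)) XOR ((0 XOR 1) XOR (1 XOR 1))) -> 0
  row 7 [00111]: ((1 XOR (1 AND 0)) XOR ((1 XOR 1) XOR (1 XOR 1))) -> 1
  row 8 [01000]: ((0 XOR (0 AND 0)) XOR ((0 XOR 0) XOR (0 XOR 0))) -> 0
  row 9 [01001]: ((0 XOR (0 AND 0)) XOR ((1 XOR 0) XOR (0 XOR 0))) -> 1
  row 10 [01010]: ((0 XOR (0 AND 0)) XOR ((0 XOR 0) XOR (0 XOR 1))) -> 1
  row 11 [01011]: ((0 XOR (0 AND 0)) XOR ((1 XOR 0) XOR (0 XOR 1))) -> 0
  row 12 [01100]: ((1 XOR (1 AND 0)) XOR ((0 XOR 1) XOR (1 XOR 0))) -> 1
  row 13 [01101]: ((1 XOR (1 AND 0)) XOR ((1 XOR 1) XOR (1 XOR 0))) -> 0
  row 14 [01110]: ((1 XOR (1 AND 0)) XOR ((0 XOR 1) XOR (1 XOR 1))) -> 0
  row 15 [01111]: ((1 XOR (1 AND 0)) XOR ((1 XOR 1) XOR (1 XOR 1))) -> 1
  row 16 [10000]: ((0 XOR (0 AND 1)) XOR ((0 XOR 0) XOR (0 XOR 0))) -> 0
  row 17 [10001]: ((0 XOR (0 AND 1)) XOR ((1 XOR 0) XOR (0 XOR 0))) -> 1
  row 18 [10010]: ((0 XOR (0 AND 1)) XOR ((0 XOR 0) XOR (0 XOR 1))) -> 1
  row 19 [10011]: ((0 XOR (0 AND 1)) XOR ((1 XOR 0) XOR (0 XOR 1))) -> 0
  row 20 [10100]: ((1 XOR (1 AND 1)) XOR ((0 XOR 1) XOR (1 XOR 0))) -> 0
  row 21 [10101]: ((1 XOR (1 AND 1)) XOR ((1 XOR 1) XOR (1 XOR 0))) -> 1
  row 22 [10110]: ((1 XOR (1 AND 1)) XOR ((0 XOR 1) XOR (1 XOR 1))) -> 1
  row 23 [10111]: ((1 XOR (1 AND 1)) XOR ((1 XOR 1) XOR (1 XOR 1))) -> 0
  row 24 [11000]: ((0 XOR (0 AND 1)) XOR ((0 XOR 0) XOR (0 XOR 0))) -> 0
  row 25 [11001]: ((0 XOR (0 AND 1)) XOR ((1 XOR 0) XOR (0 XOR 0))) -> 1
  row 26 [11010]: ((0 XOR (0 AND 1)) XOR ((0 XOR 0) XOR (0 XOR 1))) -> 1
  row 27 [11011]: ((0 XOR (0 AND 1)) XOR ((1 XOR 0) XOR (0 XOR 1))) -> 0
  row 28 [11100]: ((1 XOR (1 AND 1)) XOR ((0 XOR 1) XOR (1 XOR 0))) -> 0
  row 29 [11101]: ((1 XOR (1 AND 1)) XOR ((1 XOR 1) XOR (1 XOR 0))) -> 1
  row 30 [11110]: ((1 XOR (1 AND 1)) XOR ((0 XOR 1) XOR (1 XOR 1))) -> 1
  row 31 [11111]: ((1 XOR (1 AND 1)) XOR ((1 XOR 1) XOR (1 XOR 1))) -> 0
Full result column, 4 rows per line (a,b,c fixed per line; d,e runs 00..11 left to right):
  rows 0-3 [a,b,c=000]: 0110  = hex 6
  rows 4-7 [a,b,c=001]: 1001  = hex 9
  rows 8-11 [a,b,c=010]: 0110  = hex 6
  rows 12-15 [a,b,c=011]: 1001  = hex 9
  rows 16-19 [a,b,c=100]: 0110  = hex 6
  rows 20-23 [a,b,c=101]: 0110  = hex 6
  rows 24-27 [a,b,c=110]: 0110  = hex 6
  rows 28-31 [a,b,c=111]: 0110  = hex 6
Output column (row 0 .. row 31) = 01101001011010010110011001100110
Output column grouped in 4s = 0110 1001 0110 1001 0110 0110 0110 0110 = 0x69696666
Convert to decimal digit by digit (value = value*16 + digit):
  6 -> 6
  6*16 + 9 = 105
  105*16 + 6 = 1686
  1686*16 + 9 = 26985
  26985*16 + 6 = 431766
  431766*16 + 6 = 6908262
  6908262*16 + 6 = 110532198
  110532198*16 + 6 = 1768515174
Decimal = 1768515174

1768515174


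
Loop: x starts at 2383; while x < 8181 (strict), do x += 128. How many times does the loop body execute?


Step 1: x goes from 2383 toward 8181 by 128; the body runs while x<8181, so iterations = ceil((bound-start)/step)
Step 2: Distance=5798
Step 3: ceil(5798/128)=46

46


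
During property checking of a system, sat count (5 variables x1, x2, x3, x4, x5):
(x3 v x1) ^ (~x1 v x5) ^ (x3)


CNF with 3 clauses over 5 vars (32 assignments).
An assignment satisfies CNF iff every clause has >=1 true literal.
Check each row (bits = x1,x2,x3,x4,x5; clause T/F shown):
  row 0 [00000]: clauses=FTF -> 0
  row 1 [00001]: clauses=FTF -> 0
  row 2 [00010]: clauses=FTF -> 0
  row 3 [00011]: clauses=FTF -> 0
  row 4 [00100]: clauses=TTT -> 1
  row 5 [00101]: clauses=TTT -> 1
  row 6 [00110]: clauses=TTT -> 1
  row 7 [00111]: clauses=TTT -> 1
  row 8 [01000]: clauses=FTF -> 0
  row 9 [01001]: clauses=FTF -> 0
  row 10 [01010]: clauses=FTF -> 0
  row 11 [01011]: clauses=FTF -> 0
  row 12 [01100]: clauses=TTT -> 1
  row 13 [01101]: clauses=TTT -> 1
  row 14 [01110]: clauses=TTT -> 1
  row 15 [01111]: clauses=TTT -> 1
  row 16 [10000]: clauses=TFF -> 0
  row 17 [10001]: clauses=TTF -> 0
  row 18 [10010]: clauses=TFF -> 0
  row 19 [10011]: clauses=TTF -> 0
  row 20 [10100]: clauses=TFT -> 0
  row 21 [10101]: clauses=TTT -> 1
  row 22 [10110]: clauses=TFT -> 0
  row 23 [10111]: clauses=TTT -> 1
  row 24 [11000]: clauses=TFF -> 0
  row 25 [11001]: clauses=TTF -> 0
  row 26 [11010]: clauses=TFF -> 0
  row 27 [11011]: clauses=TTF -> 0
  row 28 [11100]: clauses=TFT -> 0
  row 29 [11101]: clauses=TTT -> 1
  row 30 [11110]: clauses=TFT -> 0
  row 31 [11111]: clauses=TTT -> 1
Full result column, 8 rows per line (x1,x2 fixed per line; x3,x4,x5 runs 000..111 left to right):
  rows 0-7 [x1,x2=00]: 00001111  (ones: 4)
  rows 8-15 [x1,x2=01]: 00001111  (ones: 4)
  rows 16-23 [x1,x2=10]: 00000101  (ones: 2)
  rows 24-31 [x1,x2=11]: 00000101  (ones: 2)
Satisfying assignments = 4+4+2+2 = 12

12


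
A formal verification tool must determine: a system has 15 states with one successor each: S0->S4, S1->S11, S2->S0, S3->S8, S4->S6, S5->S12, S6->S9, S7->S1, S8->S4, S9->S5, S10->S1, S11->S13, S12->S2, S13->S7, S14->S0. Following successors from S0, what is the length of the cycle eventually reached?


Trace from S0 until a state repeats:
  S0 -> S4 -> S6 -> S9 -> S5 -> S12 -> S2 -> S0
S0 first seen at step 0, revisited at step 7.
Cycle length = 7 - 0 = 7

7


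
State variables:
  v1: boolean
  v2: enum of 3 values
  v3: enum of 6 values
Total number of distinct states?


State space = product of domain sizes of all variables.
Domain sizes:
  v1 (boolean): 2
  v2 (enum of 3 values): 3
  v3 (enum of 6 values): 6
Product = 2 * 3 * 6 = 36

36


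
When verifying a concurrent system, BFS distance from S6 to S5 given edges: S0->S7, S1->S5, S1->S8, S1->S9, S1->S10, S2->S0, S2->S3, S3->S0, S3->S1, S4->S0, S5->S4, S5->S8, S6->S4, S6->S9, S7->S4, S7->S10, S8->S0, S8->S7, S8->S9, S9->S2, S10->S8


BFS layer-by-layer from S6:
  dist 0: {S6}
  dist 1: {S4, S9}
  dist 2: {S0, S2}
  dist 3: {S3, S7}
  dist 4: {S1, S10}
  dist 5: {S5, S8}
  -> S5 reached at distance 5
Shortest path length = 5

5


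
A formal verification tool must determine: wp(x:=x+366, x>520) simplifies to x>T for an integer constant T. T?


Formula: wp(x:=E, P) = P[E/x] (substitute E for x in postcondition)
Step 1: Postcondition: x>520
Step 2: Substitute x+366 for x: x+366>520
Step 3: Solve for x: x > 520-366 = 154

154


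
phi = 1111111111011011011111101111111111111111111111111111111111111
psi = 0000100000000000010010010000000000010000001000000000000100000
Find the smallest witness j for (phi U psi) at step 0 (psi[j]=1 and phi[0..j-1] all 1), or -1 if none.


(phi U psi) at 0: need smallest j with psi[j]=1 and phi[i]=1 for all i in [0,j).
Scan from step 0:
  step 0: phi=1, psi=0 -> continue
  step 1: phi=1, psi=0 -> continue
  step 2: phi=1, psi=0 -> continue
  step 3: phi=1, psi=0 -> continue
  step 4: psi=1 and phi held for [0,4) -> witness found
Witness step = 4

4


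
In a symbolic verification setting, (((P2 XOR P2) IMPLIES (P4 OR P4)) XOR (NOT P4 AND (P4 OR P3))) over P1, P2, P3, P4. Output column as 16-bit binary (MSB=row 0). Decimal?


Formula: (((P2 XOR P2) IMPLIES (P4 OR P4)) XOR (NOT P4 AND (P4 OR P3))) over P1, P2, P3, P4 (16 rows)
Evaluate each row (bits = P1,P2,P3,P4, MSB first):
  row 0 [0000]: (((0 XOR 0) IMPLIES (0 OR 0)) XOR (NOT 0 AND (0 OR 0))) -> 1
  row 1 [0001]: (((0 XOR 0) IMPLIES (1 OR 1)) XOR (NOT 1 AND (1 OR 0))) -> 1
  row 2 [0010]: (((0 XOR 0) IMPLIES (0 OR 0)) XOR (NOT 0 AND (0 OR 1))) -> 0
  row 3 [0011]: (((0 XOR 0) IMPLIES (1 OR 1)) XOR (NOT 1 AND (1 OR 1))) -> 1
  row 4 [0100]: (((1 XOR 1) IMPLIES (0 OR 0)) XOR (NOT 0 AND (0 OR 0))) -> 1
  row 5 [0101]: (((1 XOR 1) IMPLIES (1 OR 1)) XOR (NOT 1 AND (1 OR 0))) -> 1
  row 6 [0110]: (((1 XOR 1) IMPLIES (0 OR 0)) XOR (NOT 0 AND (0 OR 1))) -> 0
  row 7 [0111]: (((1 XOR 1) IMPLIES (1 OR 1)) XOR (NOT 1 AND (1 OR 1))) -> 1
  row 8 [1000]: (((0 XOR 0) IMPLIES (0 OR 0)) XOR (NOT 0 AND (0 OR 0))) -> 1
  row 9 [1001]: (((0 XOR 0) IMPLIES (1 OR 1)) XOR (NOT 1 AND (1 OR 0))) -> 1
  row 10 [1010]: (((0 XOR 0) IMPLIES (0 OR 0)) XOR (NOT 0 AND (0 OR 1))) -> 0
  row 11 [1011]: (((0 XOR 0) IMPLIES (1 OR 1)) XOR (NOT 1 AND (1 OR 1))) -> 1
  row 12 [1100]: (((1 XOR 1) IMPLIES (0 OR 0)) XOR (NOT 0 AND (0 OR 0))) -> 1
  row 13 [1101]: (((1 XOR 1) IMPLIES (1 OR 1)) XOR (NOT 1 AND (1 OR 0))) -> 1
  row 14 [1110]: (((1 XOR 1) IMPLIES (0 OR 0)) XOR (NOT 0 AND (0 OR 1))) -> 0
  row 15 [1111]: (((1 XOR 1) IMPLIES (1 OR 1)) XOR (NOT 1 AND (1 OR 1))) -> 1
Full result column, 4 rows per line (P1,P2 fixed per line; P3,P4 runs 00..11 left to right):
  rows 0-3 [P1,P2=00]: 1101  = hex D
  rows 4-7 [P1,P2=01]: 1101  = hex D
  rows 8-11 [P1,P2=10]: 1101  = hex D
  rows 12-15 [P1,P2=11]: 1101  = hex D
Output column (row 0 .. row 15) = 1101110111011101
Output column grouped in 4s = 1101 1101 1101 1101 = 0xDDDD
Convert to decimal digit by digit (value = value*16 + digit):
  D -> 13
  13*16 + 13 (D) = 221
  221*16 + 13 (D) = 3549
  3549*16 + 13 (D) = 56797
Decimal = 56797

56797


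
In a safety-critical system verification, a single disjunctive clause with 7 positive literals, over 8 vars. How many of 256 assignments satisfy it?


Step 1: Total=2^8=256
Step 2: Unsat when all 7 false: 2^1=2
Step 3: Sat=256-2=254

254


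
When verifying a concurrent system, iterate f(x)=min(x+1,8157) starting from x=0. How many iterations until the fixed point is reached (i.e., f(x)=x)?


Step 1: x=0, cap=8157, increment=1
Step 2: x grows by 1 each step until capped at 8157; fixed point is x=8157
Step 3: iterations = ceil(8157/1) = 8157

8157


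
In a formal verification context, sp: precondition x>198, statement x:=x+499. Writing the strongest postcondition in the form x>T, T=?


Formula: sp(P, x:=E) = exists old_x. (x = E[old_x/x]) AND P[old_x/x] (old_x is the value of x before the assignment; eliminate old_x by solving x = E[old_x/x] for old_x)
Step 1: Precondition P: x>198, i.e. old_x > 198
Step 2: Assignment gives x = old_x + 499, so old_x = x - 499
Step 3: Substitute into P: x - 499 > 198
Step 4: Simplify: x > 198+499 = 697

697


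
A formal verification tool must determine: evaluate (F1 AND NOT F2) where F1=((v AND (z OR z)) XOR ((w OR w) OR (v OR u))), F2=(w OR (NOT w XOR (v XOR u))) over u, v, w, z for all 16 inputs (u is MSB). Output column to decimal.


F1 = ((v AND (z OR z)) XOR ((w OR w) OR (v OR u)))
F2 = (w OR (NOT w XOR (v XOR u)))
Counterexample to F1=>F2 is where F1=1 and F2=0.
Evaluate each row (bits = u,v,w,z, MSB first):
  row 0 [0000]: F1=0 F2=1 -> F1&~F2 -> 0
  row 1 [0001]: F1=0 F2=1 -> F1&~F2 -> 0
  row 2 [0010]: F1=1 F2=1 -> F1&~F2 -> 0
  row 3 [0011]: F1=1 F2=1 -> F1&~F2 -> 0
  row 4 [0100]: F1=1 F2=0 -> F1&~F2 -> 1
  row 5 [0101]: F1=0 F2=0 -> F1&~F2 -> 0
  row 6 [0110]: F1=1 F2=1 -> F1&~F2 -> 0
  row 7 [0111]: F1=0 F2=1 -> F1&~F2 -> 0
  row 8 [1000]: F1=1 F2=0 -> F1&~F2 -> 1
  row 9 [1001]: F1=1 F2=0 -> F1&~F2 -> 1
  row 10 [1010]: F1=1 F2=1 -> F1&~F2 -> 0
  row 11 [1011]: F1=1 F2=1 -> F1&~F2 -> 0
  row 12 [1100]: F1=1 F2=1 -> F1&~F2 -> 0
  row 13 [1101]: F1=0 F2=1 -> F1&~F2 -> 0
  row 14 [1110]: F1=1 F2=1 -> F1&~F2 -> 0
  row 15 [1111]: F1=0 F2=1 -> F1&~F2 -> 0
Full result column, 4 rows per line (u,v fixed per line; w,z runs 00..11 left to right):
  rows 0-3 [u,v=00]: 0000  = hex 0
  rows 4-7 [u,v=01]: 1000  = hex 8
  rows 8-11 [u,v=10]: 1100  = hex C
  rows 12-15 [u,v=11]: 0000  = hex 0
Counterexample vector (row 0 .. row 15) = 0000100011000000
Output column grouped in 4s = 0000 1000 1100 0000 = 0x08C0
Convert to decimal digit by digit (value = value*16 + digit):
  0 -> 0
  0*16 + 8 = 8
  8*16 + 12 (C) = 140
  140*16 + 0 = 2240
Decimal = 2240

2240


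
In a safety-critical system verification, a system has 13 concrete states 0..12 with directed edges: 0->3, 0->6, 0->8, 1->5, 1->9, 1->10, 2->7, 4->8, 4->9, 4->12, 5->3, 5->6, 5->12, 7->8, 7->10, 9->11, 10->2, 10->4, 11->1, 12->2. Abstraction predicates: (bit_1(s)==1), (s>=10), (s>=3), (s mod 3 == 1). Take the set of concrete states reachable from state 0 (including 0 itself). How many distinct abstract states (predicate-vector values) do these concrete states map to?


BFS from 0:
Concrete reachable: {0, 3, 6, 8}
Abstract via predicates (bit_1(s)==1), (s>=10), (s>=3), (s mod 3 == 1):
  (0,0,0,0) <- {0}
  (0,0,1,0) <- {8}
  (1,0,1,0) <- {3, 6}
Distinct abstract states = 3

3


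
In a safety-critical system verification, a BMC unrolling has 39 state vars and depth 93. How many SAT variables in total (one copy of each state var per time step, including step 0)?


BMC unrolls to depth k, creating one copy of each state var for steps 0..k.
Step count = 93 + 1 = 94 (steps 0 through 93)
Vars per step = 39
Total = 39 * 94 = 3666

3666
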